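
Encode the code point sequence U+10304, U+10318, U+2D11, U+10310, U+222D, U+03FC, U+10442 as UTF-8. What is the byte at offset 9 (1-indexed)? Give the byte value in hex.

0xE2

1-indexed offset 9 is 0-indexed offset 8.
U+10304 → 4-byte form F0 90 8C 84 at offsets 0–3.
U+10318 → 4-byte form F0 90 8C 98 at offsets 4–7.
U+2D11 → 3-byte form E2 B4 91 at offsets 8–10.
Offset 8 falls in char 3's range; it's byte 1 of E2 B4 91 = 0xE2.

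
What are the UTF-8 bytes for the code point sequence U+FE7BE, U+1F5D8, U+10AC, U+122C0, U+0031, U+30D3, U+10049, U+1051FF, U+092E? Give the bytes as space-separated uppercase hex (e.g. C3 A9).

F3 BE 9E BE F0 9F 97 98 E1 82 AC F0 92 8B 80 31 E3 83 93 F0 90 81 89 F4 85 87 BF E0 A4 AE

U+FE7BE: 4-byte form → F3 BE 9E BE.
U+1F5D8: 4-byte form → F0 9F 97 98.
U+10AC: 3-byte form → E1 82 AC.
U+122C0: 4-byte form → F0 92 8B 80.
U+0031: 1-byte form → 31.
U+30D3: 3-byte form → E3 83 93.
U+10049: 4-byte form → F0 90 81 89.
U+1051FF: 4-byte form → F4 85 87 BF.
U+092E: 3-byte form → E0 A4 AE.
Concatenated (30 bytes): F3 BE 9E BE F0 9F 97 98 E1 82 AC F0 92 8B 80 31 E3 83 93 F0 90 81 89 F4 85 87 BF E0 A4 AE.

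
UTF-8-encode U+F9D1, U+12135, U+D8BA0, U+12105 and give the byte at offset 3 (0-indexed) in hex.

0xF0

U+F9D1 → 3-byte form EF A7 91 at offsets 0–2.
U+12135 → 4-byte form F0 92 84 B5 at offsets 3–6.
Offset 3 falls in char 2's range; it's byte 1 of F0 92 84 B5 = 0xF0.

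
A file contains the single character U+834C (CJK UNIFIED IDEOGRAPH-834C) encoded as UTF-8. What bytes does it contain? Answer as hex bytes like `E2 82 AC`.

U+834C = 0x834C = 33612 decimal. In range U+0800–U+FFFF → 3-byte form: 1110xxxx 10xxxxxx 10xxxxxx.
Binary (16 bits): 1000001101001100.
Split 4+6+6: 1000 | 001101 | 001100.
Byte 1: 11101000 = 0xE8.
Byte 2: 10001101 = 0x8D.
Byte 3: 10001100 = 0x8C.

E8 8D 8C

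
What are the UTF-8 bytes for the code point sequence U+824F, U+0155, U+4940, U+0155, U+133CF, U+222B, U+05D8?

E8 89 8F C5 95 E4 A5 80 C5 95 F0 93 8F 8F E2 88 AB D7 98

U+824F: 3-byte form → E8 89 8F.
U+0155: 2-byte form → C5 95.
U+4940: 3-byte form → E4 A5 80.
U+0155: 2-byte form → C5 95.
U+133CF: 4-byte form → F0 93 8F 8F.
U+222B: 3-byte form → E2 88 AB.
U+05D8: 2-byte form → D7 98.
Concatenated (19 bytes): E8 89 8F C5 95 E4 A5 80 C5 95 F0 93 8F 8F E2 88 AB D7 98.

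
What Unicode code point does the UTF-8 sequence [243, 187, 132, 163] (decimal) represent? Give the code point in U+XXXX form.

U+FB123

Leading byte 0xF3 = 11110011 matches 11110xxx → 4-byte sequence.
Byte 1: 0xF3 = 11110011, payload 011 (3 bits).
Byte 2: 0xBB = 10111011 (10xxxxxx ✓), payload 111011.
Byte 3: 0x84 = 10000100 (10xxxxxx ✓), payload 000100.
Byte 4: 0xA3 = 10100011 (10xxxxxx ✓), payload 100011.
Concatenate: 011111011000100100011 = 0xFB123 (21 bits → U+FB123).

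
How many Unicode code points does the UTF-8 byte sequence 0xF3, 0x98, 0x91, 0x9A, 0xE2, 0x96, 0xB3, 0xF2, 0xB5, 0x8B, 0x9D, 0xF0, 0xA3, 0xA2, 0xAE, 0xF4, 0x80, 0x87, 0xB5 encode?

5

Byte at offset 0: 0xF3 = 11110011 → 4-byte char (#1). Advance 4.
Byte at offset 4: 0xE2 = 11100010 → 3-byte char (#2). Advance 3.
Byte at offset 7: 0xF2 = 11110010 → 4-byte char (#3). Advance 4.
Byte at offset 11: 0xF0 = 11110000 → 4-byte char (#4). Advance 4.
Byte at offset 15: 0xF4 = 11110100 → 4-byte char (#5). Advance 4.
Reached end at offset 19 after 5 code points.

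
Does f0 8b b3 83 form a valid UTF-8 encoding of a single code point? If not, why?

invalid (overlong encoding)

Leading byte 0xF0 = 11110000 → 4-byte form.
Continuation bytes all match 10xxxxxx. Payload decodes to 0xBCC3.
But 0xBCC3 < 0x10000, the minimum for a 4-byte sequence — this is an overlong encoding.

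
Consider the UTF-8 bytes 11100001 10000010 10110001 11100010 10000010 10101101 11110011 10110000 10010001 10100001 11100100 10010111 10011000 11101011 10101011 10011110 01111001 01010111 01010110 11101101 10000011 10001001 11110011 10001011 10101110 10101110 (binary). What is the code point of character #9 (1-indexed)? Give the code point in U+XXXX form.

U+D0C9

Offset 0: leading byte 0xE1 = 11100001 → 3-byte char #1 = E1 82 B1.
Offset 3: leading byte 0xE2 = 11100010 → 3-byte char #2 = E2 82 AD.
Offset 6: leading byte 0xF3 = 11110011 → 4-byte char #3 = F3 B0 91 A1.
Offset 10: leading byte 0xE4 = 11100100 → 3-byte char #4 = E4 97 98.
Offset 13: leading byte 0xEB = 11101011 → 3-byte char #5 = EB AB 9E.
Offset 16: leading byte 0x79 = 01111001 → 1-byte char #6 = 79.
Offset 17: leading byte 0x57 = 01010111 → 1-byte char #7 = 57.
Offset 18: leading byte 0x56 = 01010110 → 1-byte char #8 = 56.
Offset 19: leading byte 0xED = 11101101 → 3-byte char #9 = ED 83 89.
Leading byte 0xED = 11101101 matches 1110xxxx → 3-byte sequence.
Byte 1: 0xED = 11101101, payload 1101 (4 bits).
Byte 2: 0x83 = 10000011 (10xxxxxx ✓), payload 000011.
Byte 3: 0x89 = 10001001 (10xxxxxx ✓), payload 001001.
Concatenate: 1101000011001001 = 0xD0C9 (16 bits → U+D0C9).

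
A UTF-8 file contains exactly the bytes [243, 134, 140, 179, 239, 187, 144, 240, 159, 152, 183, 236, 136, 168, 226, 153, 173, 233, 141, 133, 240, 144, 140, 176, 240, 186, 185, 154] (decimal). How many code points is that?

8

Byte at offset 0: 0xF3 = 11110011 → 4-byte char (#1). Advance 4.
Byte at offset 4: 0xEF = 11101111 → 3-byte char (#2). Advance 3.
Byte at offset 7: 0xF0 = 11110000 → 4-byte char (#3). Advance 4.
Byte at offset 11: 0xEC = 11101100 → 3-byte char (#4). Advance 3.
Byte at offset 14: 0xE2 = 11100010 → 3-byte char (#5). Advance 3.
Byte at offset 17: 0xE9 = 11101001 → 3-byte char (#6). Advance 3.
Byte at offset 20: 0xF0 = 11110000 → 4-byte char (#7). Advance 4.
Byte at offset 24: 0xF0 = 11110000 → 4-byte char (#8). Advance 4.
Reached end at offset 28 after 8 code points.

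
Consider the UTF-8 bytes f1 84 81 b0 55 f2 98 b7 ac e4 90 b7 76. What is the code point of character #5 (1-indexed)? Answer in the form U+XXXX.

Offset 0: leading byte 0xF1 = 11110001 → 4-byte char #1 = F1 84 81 B0.
Offset 4: leading byte 0x55 = 01010101 → 1-byte char #2 = 55.
Offset 5: leading byte 0xF2 = 11110010 → 4-byte char #3 = F2 98 B7 AC.
Offset 9: leading byte 0xE4 = 11100100 → 3-byte char #4 = E4 90 B7.
Offset 12: leading byte 0x76 = 01110110 → 1-byte char #5 = 76.
Leading byte 0x76 = 01110110 matches 0xxxxxxx → 1-byte sequence.
Byte 1: 0x76 = 01110110, payload 1110110 (7 bits).
Concatenate: 1110110 = 0x76 (7 bits → U+0076).

U+0076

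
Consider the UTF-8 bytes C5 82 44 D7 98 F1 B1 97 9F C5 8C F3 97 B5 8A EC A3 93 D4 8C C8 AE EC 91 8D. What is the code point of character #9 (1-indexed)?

Offset 0: leading byte 0xC5 = 11000101 → 2-byte char #1 = C5 82.
Offset 2: leading byte 0x44 = 01000100 → 1-byte char #2 = 44.
Offset 3: leading byte 0xD7 = 11010111 → 2-byte char #3 = D7 98.
Offset 5: leading byte 0xF1 = 11110001 → 4-byte char #4 = F1 B1 97 9F.
Offset 9: leading byte 0xC5 = 11000101 → 2-byte char #5 = C5 8C.
Offset 11: leading byte 0xF3 = 11110011 → 4-byte char #6 = F3 97 B5 8A.
Offset 15: leading byte 0xEC = 11101100 → 3-byte char #7 = EC A3 93.
Offset 18: leading byte 0xD4 = 11010100 → 2-byte char #8 = D4 8C.
Offset 20: leading byte 0xC8 = 11001000 → 2-byte char #9 = C8 AE.
Leading byte 0xC8 = 11001000 matches 110xxxxx → 2-byte sequence.
Byte 1: 0xC8 = 11001000, payload 01000 (5 bits).
Byte 2: 0xAE = 10101110 (10xxxxxx ✓), payload 101110.
Concatenate: 01000101110 = 0x22E (11 bits → U+022E).

U+022E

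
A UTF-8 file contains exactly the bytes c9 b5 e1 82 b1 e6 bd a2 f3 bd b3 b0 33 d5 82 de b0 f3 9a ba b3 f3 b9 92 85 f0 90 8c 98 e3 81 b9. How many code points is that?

Byte at offset 0: 0xC9 = 11001001 → 2-byte char (#1). Advance 2.
Byte at offset 2: 0xE1 = 11100001 → 3-byte char (#2). Advance 3.
Byte at offset 5: 0xE6 = 11100110 → 3-byte char (#3). Advance 3.
Byte at offset 8: 0xF3 = 11110011 → 4-byte char (#4). Advance 4.
Byte at offset 12: 0x33 = 00110011 → 1-byte char (#5). Advance 1.
Byte at offset 13: 0xD5 = 11010101 → 2-byte char (#6). Advance 2.
Byte at offset 15: 0xDE = 11011110 → 2-byte char (#7). Advance 2.
Byte at offset 17: 0xF3 = 11110011 → 4-byte char (#8). Advance 4.
Byte at offset 21: 0xF3 = 11110011 → 4-byte char (#9). Advance 4.
Byte at offset 25: 0xF0 = 11110000 → 4-byte char (#10). Advance 4.
Byte at offset 29: 0xE3 = 11100011 → 3-byte char (#11). Advance 3.
Reached end at offset 32 after 11 code points.

11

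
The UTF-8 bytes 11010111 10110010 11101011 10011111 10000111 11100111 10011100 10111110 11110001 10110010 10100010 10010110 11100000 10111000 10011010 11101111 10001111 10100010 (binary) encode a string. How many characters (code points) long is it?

6

Byte at offset 0: 0xD7 = 11010111 → 2-byte char (#1). Advance 2.
Byte at offset 2: 0xEB = 11101011 → 3-byte char (#2). Advance 3.
Byte at offset 5: 0xE7 = 11100111 → 3-byte char (#3). Advance 3.
Byte at offset 8: 0xF1 = 11110001 → 4-byte char (#4). Advance 4.
Byte at offset 12: 0xE0 = 11100000 → 3-byte char (#5). Advance 3.
Byte at offset 15: 0xEF = 11101111 → 3-byte char (#6). Advance 3.
Reached end at offset 18 after 6 code points.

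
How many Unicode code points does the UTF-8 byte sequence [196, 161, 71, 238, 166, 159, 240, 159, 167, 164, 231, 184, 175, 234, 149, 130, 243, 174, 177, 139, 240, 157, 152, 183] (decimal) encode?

Byte at offset 0: 0xC4 = 11000100 → 2-byte char (#1). Advance 2.
Byte at offset 2: 0x47 = 01000111 → 1-byte char (#2). Advance 1.
Byte at offset 3: 0xEE = 11101110 → 3-byte char (#3). Advance 3.
Byte at offset 6: 0xF0 = 11110000 → 4-byte char (#4). Advance 4.
Byte at offset 10: 0xE7 = 11100111 → 3-byte char (#5). Advance 3.
Byte at offset 13: 0xEA = 11101010 → 3-byte char (#6). Advance 3.
Byte at offset 16: 0xF3 = 11110011 → 4-byte char (#7). Advance 4.
Byte at offset 20: 0xF0 = 11110000 → 4-byte char (#8). Advance 4.
Reached end at offset 24 after 8 code points.

8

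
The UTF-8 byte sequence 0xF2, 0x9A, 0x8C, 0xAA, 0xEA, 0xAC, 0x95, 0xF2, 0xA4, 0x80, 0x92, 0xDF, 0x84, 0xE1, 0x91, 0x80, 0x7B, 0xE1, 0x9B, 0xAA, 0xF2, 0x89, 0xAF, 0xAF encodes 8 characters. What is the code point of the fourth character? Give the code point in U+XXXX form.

U+07C4

Offset 0: leading byte 0xF2 = 11110010 → 4-byte char #1 = F2 9A 8C AA.
Offset 4: leading byte 0xEA = 11101010 → 3-byte char #2 = EA AC 95.
Offset 7: leading byte 0xF2 = 11110010 → 4-byte char #3 = F2 A4 80 92.
Offset 11: leading byte 0xDF = 11011111 → 2-byte char #4 = DF 84.
Leading byte 0xDF = 11011111 matches 110xxxxx → 2-byte sequence.
Byte 1: 0xDF = 11011111, payload 11111 (5 bits).
Byte 2: 0x84 = 10000100 (10xxxxxx ✓), payload 000100.
Concatenate: 11111000100 = 0x7C4 (11 bits → U+07C4).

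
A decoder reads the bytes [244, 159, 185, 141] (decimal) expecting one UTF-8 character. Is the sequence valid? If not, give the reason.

Leading byte 0xF4 = 11110100 → 4-byte form.
Payload = 0x11FE4D, which exceeds U+10FFFF, the maximum Unicode code point. (Leading bytes F5–FF, or F4 followed by ≥ 0x90, are invalid.)

invalid (encodes a value above U+10FFFF)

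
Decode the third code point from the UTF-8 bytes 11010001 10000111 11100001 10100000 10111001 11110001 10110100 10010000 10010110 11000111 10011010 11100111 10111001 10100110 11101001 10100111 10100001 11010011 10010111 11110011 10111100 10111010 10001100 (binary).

Offset 0: leading byte 0xD1 = 11010001 → 2-byte char #1 = D1 87.
Offset 2: leading byte 0xE1 = 11100001 → 3-byte char #2 = E1 A0 B9.
Offset 5: leading byte 0xF1 = 11110001 → 4-byte char #3 = F1 B4 90 96.
Leading byte 0xF1 = 11110001 matches 11110xxx → 4-byte sequence.
Byte 1: 0xF1 = 11110001, payload 001 (3 bits).
Byte 2: 0xB4 = 10110100 (10xxxxxx ✓), payload 110100.
Byte 3: 0x90 = 10010000 (10xxxxxx ✓), payload 010000.
Byte 4: 0x96 = 10010110 (10xxxxxx ✓), payload 010110.
Concatenate: 001110100010000010110 = 0x74416 (21 bits → U+74416).

U+74416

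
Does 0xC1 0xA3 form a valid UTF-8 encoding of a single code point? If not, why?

invalid (overlong encoding)

Leading byte 0xC1 = 11000001 → 2-byte form.
Continuation bytes all match 10xxxxxx. Payload decodes to 0x63.
But 0x63 < 0x80, the minimum for a 2-byte sequence — this is an overlong encoding.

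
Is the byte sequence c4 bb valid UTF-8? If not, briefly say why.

valid

Leading byte 0xC4 = 11000100 → 2-byte form.
Continuation bytes 0xBB=10111011 all match 10xxxxxx.
Decoded value 0x13B is ≥ 0x80 (shortest form) and not a surrogate.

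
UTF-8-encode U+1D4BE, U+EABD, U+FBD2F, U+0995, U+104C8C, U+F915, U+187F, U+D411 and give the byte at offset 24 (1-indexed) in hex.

0xBF

1-indexed offset 24 is 0-indexed offset 23.
U+1D4BE → 4-byte form F0 9D 92 BE at offsets 0–3.
U+EABD → 3-byte form EE AA BD at offsets 4–6.
U+FBD2F → 4-byte form F3 BB B4 AF at offsets 7–10.
U+0995 → 3-byte form E0 A6 95 at offsets 11–13.
U+104C8C → 4-byte form F4 84 B2 8C at offsets 14–17.
U+F915 → 3-byte form EF A4 95 at offsets 18–20.
U+187F → 3-byte form E1 A1 BF at offsets 21–23.
Offset 23 falls in char 7's range; it's byte 3 of E1 A1 BF = 0xBF.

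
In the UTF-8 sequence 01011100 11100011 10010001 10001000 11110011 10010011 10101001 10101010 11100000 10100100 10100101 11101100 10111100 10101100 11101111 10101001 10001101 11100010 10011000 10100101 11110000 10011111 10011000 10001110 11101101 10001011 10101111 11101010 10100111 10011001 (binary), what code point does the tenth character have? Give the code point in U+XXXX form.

U+A9D9

Offset 0: leading byte 0x5C = 01011100 → 1-byte char #1 = 5C.
Offset 1: leading byte 0xE3 = 11100011 → 3-byte char #2 = E3 91 88.
Offset 4: leading byte 0xF3 = 11110011 → 4-byte char #3 = F3 93 A9 AA.
Offset 8: leading byte 0xE0 = 11100000 → 3-byte char #4 = E0 A4 A5.
Offset 11: leading byte 0xEC = 11101100 → 3-byte char #5 = EC BC AC.
Offset 14: leading byte 0xEF = 11101111 → 3-byte char #6 = EF A9 8D.
Offset 17: leading byte 0xE2 = 11100010 → 3-byte char #7 = E2 98 A5.
Offset 20: leading byte 0xF0 = 11110000 → 4-byte char #8 = F0 9F 98 8E.
Offset 24: leading byte 0xED = 11101101 → 3-byte char #9 = ED 8B AF.
Offset 27: leading byte 0xEA = 11101010 → 3-byte char #10 = EA A7 99.
Leading byte 0xEA = 11101010 matches 1110xxxx → 3-byte sequence.
Byte 1: 0xEA = 11101010, payload 1010 (4 bits).
Byte 2: 0xA7 = 10100111 (10xxxxxx ✓), payload 100111.
Byte 3: 0x99 = 10011001 (10xxxxxx ✓), payload 011001.
Concatenate: 1010100111011001 = 0xA9D9 (16 bits → U+A9D9).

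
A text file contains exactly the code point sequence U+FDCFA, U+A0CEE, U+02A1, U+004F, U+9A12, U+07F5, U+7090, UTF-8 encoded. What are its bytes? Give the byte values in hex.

U+FDCFA: 4-byte form → F3 BD B3 BA.
U+A0CEE: 4-byte form → F2 A0 B3 AE.
U+02A1: 2-byte form → CA A1.
U+004F: 1-byte form → 4F.
U+9A12: 3-byte form → E9 A8 92.
U+07F5: 2-byte form → DF B5.
U+7090: 3-byte form → E7 82 90.
Concatenated (19 bytes): F3 BD B3 BA F2 A0 B3 AE CA A1 4F E9 A8 92 DF B5 E7 82 90.

F3 BD B3 BA F2 A0 B3 AE CA A1 4F E9 A8 92 DF B5 E7 82 90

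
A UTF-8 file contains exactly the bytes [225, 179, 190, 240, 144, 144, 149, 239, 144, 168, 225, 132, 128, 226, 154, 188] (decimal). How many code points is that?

Byte at offset 0: 0xE1 = 11100001 → 3-byte char (#1). Advance 3.
Byte at offset 3: 0xF0 = 11110000 → 4-byte char (#2). Advance 4.
Byte at offset 7: 0xEF = 11101111 → 3-byte char (#3). Advance 3.
Byte at offset 10: 0xE1 = 11100001 → 3-byte char (#4). Advance 3.
Byte at offset 13: 0xE2 = 11100010 → 3-byte char (#5). Advance 3.
Reached end at offset 16 after 5 code points.

5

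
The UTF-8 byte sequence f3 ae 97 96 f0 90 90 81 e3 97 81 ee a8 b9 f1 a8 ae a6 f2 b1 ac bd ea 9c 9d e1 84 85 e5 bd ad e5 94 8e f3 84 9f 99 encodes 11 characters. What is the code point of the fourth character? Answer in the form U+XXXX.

Offset 0: leading byte 0xF3 = 11110011 → 4-byte char #1 = F3 AE 97 96.
Offset 4: leading byte 0xF0 = 11110000 → 4-byte char #2 = F0 90 90 81.
Offset 8: leading byte 0xE3 = 11100011 → 3-byte char #3 = E3 97 81.
Offset 11: leading byte 0xEE = 11101110 → 3-byte char #4 = EE A8 B9.
Leading byte 0xEE = 11101110 matches 1110xxxx → 3-byte sequence.
Byte 1: 0xEE = 11101110, payload 1110 (4 bits).
Byte 2: 0xA8 = 10101000 (10xxxxxx ✓), payload 101000.
Byte 3: 0xB9 = 10111001 (10xxxxxx ✓), payload 111001.
Concatenate: 1110101000111001 = 0xEA39 (16 bits → U+EA39).

U+EA39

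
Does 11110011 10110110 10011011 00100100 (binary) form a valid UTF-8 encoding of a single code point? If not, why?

Leading byte 0xF3 = 11110011 → 4-byte form.
Byte 4 is 0x24 = 00100100, which is not 10xxxxxx — expected a continuation byte.

invalid (non-continuation byte where continuation expected)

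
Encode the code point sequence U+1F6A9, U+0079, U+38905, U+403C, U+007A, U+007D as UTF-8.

U+1F6A9: 4-byte form → F0 9F 9A A9.
U+0079: 1-byte form → 79.
U+38905: 4-byte form → F0 B8 A4 85.
U+403C: 3-byte form → E4 80 BC.
U+007A: 1-byte form → 7A.
U+007D: 1-byte form → 7D.
Concatenated (14 bytes): F0 9F 9A A9 79 F0 B8 A4 85 E4 80 BC 7A 7D.

F0 9F 9A A9 79 F0 B8 A4 85 E4 80 BC 7A 7D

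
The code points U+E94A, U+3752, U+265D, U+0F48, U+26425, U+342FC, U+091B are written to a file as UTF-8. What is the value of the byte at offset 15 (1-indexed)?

0x90

1-indexed offset 15 is 0-indexed offset 14.
U+E94A → 3-byte form EE A5 8A at offsets 0–2.
U+3752 → 3-byte form E3 9D 92 at offsets 3–5.
U+265D → 3-byte form E2 99 9D at offsets 6–8.
U+0F48 → 3-byte form E0 BD 88 at offsets 9–11.
U+26425 → 4-byte form F0 A6 90 A5 at offsets 12–15.
Offset 14 falls in char 5's range; it's byte 3 of F0 A6 90 A5 = 0x90.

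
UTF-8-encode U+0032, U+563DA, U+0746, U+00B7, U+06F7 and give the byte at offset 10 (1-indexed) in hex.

0xDB

1-indexed offset 10 is 0-indexed offset 9.
U+0032 → 1-byte form 32 at offsets 0–0.
U+563DA → 4-byte form F1 96 8F 9A at offsets 1–4.
U+0746 → 2-byte form DD 86 at offsets 5–6.
U+00B7 → 2-byte form C2 B7 at offsets 7–8.
U+06F7 → 2-byte form DB B7 at offsets 9–10.
Offset 9 falls in char 5's range; it's byte 1 of DB B7 = 0xDB.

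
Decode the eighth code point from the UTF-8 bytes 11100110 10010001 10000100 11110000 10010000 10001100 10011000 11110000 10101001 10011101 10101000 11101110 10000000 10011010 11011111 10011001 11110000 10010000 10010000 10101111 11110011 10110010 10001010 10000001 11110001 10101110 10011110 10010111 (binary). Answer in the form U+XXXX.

Offset 0: leading byte 0xE6 = 11100110 → 3-byte char #1 = E6 91 84.
Offset 3: leading byte 0xF0 = 11110000 → 4-byte char #2 = F0 90 8C 98.
Offset 7: leading byte 0xF0 = 11110000 → 4-byte char #3 = F0 A9 9D A8.
Offset 11: leading byte 0xEE = 11101110 → 3-byte char #4 = EE 80 9A.
Offset 14: leading byte 0xDF = 11011111 → 2-byte char #5 = DF 99.
Offset 16: leading byte 0xF0 = 11110000 → 4-byte char #6 = F0 90 90 AF.
Offset 20: leading byte 0xF3 = 11110011 → 4-byte char #7 = F3 B2 8A 81.
Offset 24: leading byte 0xF1 = 11110001 → 4-byte char #8 = F1 AE 9E 97.
Leading byte 0xF1 = 11110001 matches 11110xxx → 4-byte sequence.
Byte 1: 0xF1 = 11110001, payload 001 (3 bits).
Byte 2: 0xAE = 10101110 (10xxxxxx ✓), payload 101110.
Byte 3: 0x9E = 10011110 (10xxxxxx ✓), payload 011110.
Byte 4: 0x97 = 10010111 (10xxxxxx ✓), payload 010111.
Concatenate: 001101110011110010111 = 0x6E797 (21 bits → U+6E797).

U+6E797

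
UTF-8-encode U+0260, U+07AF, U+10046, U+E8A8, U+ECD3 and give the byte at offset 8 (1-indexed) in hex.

1-indexed offset 8 is 0-indexed offset 7.
U+0260 → 2-byte form C9 A0 at offsets 0–1.
U+07AF → 2-byte form DE AF at offsets 2–3.
U+10046 → 4-byte form F0 90 81 86 at offsets 4–7.
Offset 7 falls in char 3's range; it's byte 4 of F0 90 81 86 = 0x86.

0x86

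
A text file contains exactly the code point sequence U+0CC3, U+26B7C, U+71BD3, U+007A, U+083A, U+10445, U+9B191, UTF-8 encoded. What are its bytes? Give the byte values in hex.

U+0CC3: 3-byte form → E0 B3 83.
U+26B7C: 4-byte form → F0 A6 AD BC.
U+71BD3: 4-byte form → F1 B1 AF 93.
U+007A: 1-byte form → 7A.
U+083A: 3-byte form → E0 A0 BA.
U+10445: 4-byte form → F0 90 91 85.
U+9B191: 4-byte form → F2 9B 86 91.
Concatenated (23 bytes): E0 B3 83 F0 A6 AD BC F1 B1 AF 93 7A E0 A0 BA F0 90 91 85 F2 9B 86 91.

E0 B3 83 F0 A6 AD BC F1 B1 AF 93 7A E0 A0 BA F0 90 91 85 F2 9B 86 91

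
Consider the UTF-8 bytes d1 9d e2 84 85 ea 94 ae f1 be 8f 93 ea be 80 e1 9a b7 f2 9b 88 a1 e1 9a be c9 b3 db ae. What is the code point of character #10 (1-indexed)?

U+06EE

Offset 0: leading byte 0xD1 = 11010001 → 2-byte char #1 = D1 9D.
Offset 2: leading byte 0xE2 = 11100010 → 3-byte char #2 = E2 84 85.
Offset 5: leading byte 0xEA = 11101010 → 3-byte char #3 = EA 94 AE.
Offset 8: leading byte 0xF1 = 11110001 → 4-byte char #4 = F1 BE 8F 93.
Offset 12: leading byte 0xEA = 11101010 → 3-byte char #5 = EA BE 80.
Offset 15: leading byte 0xE1 = 11100001 → 3-byte char #6 = E1 9A B7.
Offset 18: leading byte 0xF2 = 11110010 → 4-byte char #7 = F2 9B 88 A1.
Offset 22: leading byte 0xE1 = 11100001 → 3-byte char #8 = E1 9A BE.
Offset 25: leading byte 0xC9 = 11001001 → 2-byte char #9 = C9 B3.
Offset 27: leading byte 0xDB = 11011011 → 2-byte char #10 = DB AE.
Leading byte 0xDB = 11011011 matches 110xxxxx → 2-byte sequence.
Byte 1: 0xDB = 11011011, payload 11011 (5 bits).
Byte 2: 0xAE = 10101110 (10xxxxxx ✓), payload 101110.
Concatenate: 11011101110 = 0x6EE (11 bits → U+06EE).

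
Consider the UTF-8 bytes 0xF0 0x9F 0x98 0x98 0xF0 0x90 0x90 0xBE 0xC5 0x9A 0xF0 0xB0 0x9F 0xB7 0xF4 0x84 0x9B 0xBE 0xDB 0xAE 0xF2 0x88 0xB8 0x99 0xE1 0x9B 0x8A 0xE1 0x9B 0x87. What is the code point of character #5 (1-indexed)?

Offset 0: leading byte 0xF0 = 11110000 → 4-byte char #1 = F0 9F 98 98.
Offset 4: leading byte 0xF0 = 11110000 → 4-byte char #2 = F0 90 90 BE.
Offset 8: leading byte 0xC5 = 11000101 → 2-byte char #3 = C5 9A.
Offset 10: leading byte 0xF0 = 11110000 → 4-byte char #4 = F0 B0 9F B7.
Offset 14: leading byte 0xF4 = 11110100 → 4-byte char #5 = F4 84 9B BE.
Leading byte 0xF4 = 11110100 matches 11110xxx → 4-byte sequence.
Byte 1: 0xF4 = 11110100, payload 100 (3 bits).
Byte 2: 0x84 = 10000100 (10xxxxxx ✓), payload 000100.
Byte 3: 0x9B = 10011011 (10xxxxxx ✓), payload 011011.
Byte 4: 0xBE = 10111110 (10xxxxxx ✓), payload 111110.
Concatenate: 100000100011011111110 = 0x1046FE (21 bits → U+1046FE).

U+1046FE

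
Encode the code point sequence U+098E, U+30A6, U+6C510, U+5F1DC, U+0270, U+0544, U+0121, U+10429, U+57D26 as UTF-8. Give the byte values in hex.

U+098E: 3-byte form → E0 A6 8E.
U+30A6: 3-byte form → E3 82 A6.
U+6C510: 4-byte form → F1 AC 94 90.
U+5F1DC: 4-byte form → F1 9F 87 9C.
U+0270: 2-byte form → C9 B0.
U+0544: 2-byte form → D5 84.
U+0121: 2-byte form → C4 A1.
U+10429: 4-byte form → F0 90 90 A9.
U+57D26: 4-byte form → F1 97 B4 A6.
Concatenated (28 bytes): E0 A6 8E E3 82 A6 F1 AC 94 90 F1 9F 87 9C C9 B0 D5 84 C4 A1 F0 90 90 A9 F1 97 B4 A6.

E0 A6 8E E3 82 A6 F1 AC 94 90 F1 9F 87 9C C9 B0 D5 84 C4 A1 F0 90 90 A9 F1 97 B4 A6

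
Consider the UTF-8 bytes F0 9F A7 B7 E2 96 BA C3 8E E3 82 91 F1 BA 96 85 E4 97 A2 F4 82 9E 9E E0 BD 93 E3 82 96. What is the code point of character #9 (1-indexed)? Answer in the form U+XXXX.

U+3096

Offset 0: leading byte 0xF0 = 11110000 → 4-byte char #1 = F0 9F A7 B7.
Offset 4: leading byte 0xE2 = 11100010 → 3-byte char #2 = E2 96 BA.
Offset 7: leading byte 0xC3 = 11000011 → 2-byte char #3 = C3 8E.
Offset 9: leading byte 0xE3 = 11100011 → 3-byte char #4 = E3 82 91.
Offset 12: leading byte 0xF1 = 11110001 → 4-byte char #5 = F1 BA 96 85.
Offset 16: leading byte 0xE4 = 11100100 → 3-byte char #6 = E4 97 A2.
Offset 19: leading byte 0xF4 = 11110100 → 4-byte char #7 = F4 82 9E 9E.
Offset 23: leading byte 0xE0 = 11100000 → 3-byte char #8 = E0 BD 93.
Offset 26: leading byte 0xE3 = 11100011 → 3-byte char #9 = E3 82 96.
Leading byte 0xE3 = 11100011 matches 1110xxxx → 3-byte sequence.
Byte 1: 0xE3 = 11100011, payload 0011 (4 bits).
Byte 2: 0x82 = 10000010 (10xxxxxx ✓), payload 000010.
Byte 3: 0x96 = 10010110 (10xxxxxx ✓), payload 010110.
Concatenate: 0011000010010110 = 0x3096 (16 bits → U+3096).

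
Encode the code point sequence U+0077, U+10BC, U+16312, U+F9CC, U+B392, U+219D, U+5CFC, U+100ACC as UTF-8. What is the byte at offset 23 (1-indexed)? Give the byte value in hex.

1-indexed offset 23 is 0-indexed offset 22.
U+0077 → 1-byte form 77 at offsets 0–0.
U+10BC → 3-byte form E1 82 BC at offsets 1–3.
U+16312 → 4-byte form F0 96 8C 92 at offsets 4–7.
U+F9CC → 3-byte form EF A7 8C at offsets 8–10.
U+B392 → 3-byte form EB 8E 92 at offsets 11–13.
U+219D → 3-byte form E2 86 9D at offsets 14–16.
U+5CFC → 3-byte form E5 B3 BC at offsets 17–19.
U+100ACC → 4-byte form F4 80 AB 8C at offsets 20–23.
Offset 22 falls in char 8's range; it's byte 3 of F4 80 AB 8C = 0xAB.

0xAB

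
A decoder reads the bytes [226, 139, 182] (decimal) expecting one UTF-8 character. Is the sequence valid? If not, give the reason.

Leading byte 0xE2 = 11100010 → 3-byte form.
Continuation bytes 0x8B=10001011, 0xB6=10110110 all match 10xxxxxx.
Decoded value 0x22F6 is ≥ 0x800 (shortest form) and not a surrogate.

valid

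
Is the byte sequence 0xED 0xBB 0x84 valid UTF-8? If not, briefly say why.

Structurally a 3-byte sequence; payload = 0xDEC4.
But 0xDEC4 is in U+D800–U+DFFF, the surrogate range. Surrogates are not Unicode scalar values and are forbidden in UTF-8.

invalid (encodes a surrogate (U+D800–U+DFFF))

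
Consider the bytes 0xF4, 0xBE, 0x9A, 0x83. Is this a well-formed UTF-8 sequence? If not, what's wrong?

Leading byte 0xF4 = 11110100 → 4-byte form.
Payload = 0x13E683, which exceeds U+10FFFF, the maximum Unicode code point. (Leading bytes F5–FF, or F4 followed by ≥ 0x90, are invalid.)

invalid (encodes a value above U+10FFFF)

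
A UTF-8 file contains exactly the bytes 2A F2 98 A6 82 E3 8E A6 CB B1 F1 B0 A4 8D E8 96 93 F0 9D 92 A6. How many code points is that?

Byte at offset 0: 0x2A = 00101010 → 1-byte char (#1). Advance 1.
Byte at offset 1: 0xF2 = 11110010 → 4-byte char (#2). Advance 4.
Byte at offset 5: 0xE3 = 11100011 → 3-byte char (#3). Advance 3.
Byte at offset 8: 0xCB = 11001011 → 2-byte char (#4). Advance 2.
Byte at offset 10: 0xF1 = 11110001 → 4-byte char (#5). Advance 4.
Byte at offset 14: 0xE8 = 11101000 → 3-byte char (#6). Advance 3.
Byte at offset 17: 0xF0 = 11110000 → 4-byte char (#7). Advance 4.
Reached end at offset 21 after 7 code points.

7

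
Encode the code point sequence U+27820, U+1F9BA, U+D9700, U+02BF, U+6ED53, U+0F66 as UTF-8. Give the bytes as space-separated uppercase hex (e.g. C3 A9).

F0 A7 A0 A0 F0 9F A6 BA F3 99 9C 80 CA BF F1 AE B5 93 E0 BD A6

U+27820: 4-byte form → F0 A7 A0 A0.
U+1F9BA: 4-byte form → F0 9F A6 BA.
U+D9700: 4-byte form → F3 99 9C 80.
U+02BF: 2-byte form → CA BF.
U+6ED53: 4-byte form → F1 AE B5 93.
U+0F66: 3-byte form → E0 BD A6.
Concatenated (21 bytes): F0 A7 A0 A0 F0 9F A6 BA F3 99 9C 80 CA BF F1 AE B5 93 E0 BD A6.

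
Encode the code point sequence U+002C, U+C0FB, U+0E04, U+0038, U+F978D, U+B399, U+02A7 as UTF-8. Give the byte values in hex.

U+002C: 1-byte form → 2C.
U+C0FB: 3-byte form → EC 83 BB.
U+0E04: 3-byte form → E0 B8 84.
U+0038: 1-byte form → 38.
U+F978D: 4-byte form → F3 B9 9E 8D.
U+B399: 3-byte form → EB 8E 99.
U+02A7: 2-byte form → CA A7.
Concatenated (17 bytes): 2C EC 83 BB E0 B8 84 38 F3 B9 9E 8D EB 8E 99 CA A7.

2C EC 83 BB E0 B8 84 38 F3 B9 9E 8D EB 8E 99 CA A7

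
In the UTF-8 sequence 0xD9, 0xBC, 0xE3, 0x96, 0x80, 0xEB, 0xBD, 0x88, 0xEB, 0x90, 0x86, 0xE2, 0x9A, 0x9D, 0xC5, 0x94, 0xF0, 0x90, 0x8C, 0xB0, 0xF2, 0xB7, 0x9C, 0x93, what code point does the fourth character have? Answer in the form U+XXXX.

U+B406

Offset 0: leading byte 0xD9 = 11011001 → 2-byte char #1 = D9 BC.
Offset 2: leading byte 0xE3 = 11100011 → 3-byte char #2 = E3 96 80.
Offset 5: leading byte 0xEB = 11101011 → 3-byte char #3 = EB BD 88.
Offset 8: leading byte 0xEB = 11101011 → 3-byte char #4 = EB 90 86.
Leading byte 0xEB = 11101011 matches 1110xxxx → 3-byte sequence.
Byte 1: 0xEB = 11101011, payload 1011 (4 bits).
Byte 2: 0x90 = 10010000 (10xxxxxx ✓), payload 010000.
Byte 3: 0x86 = 10000110 (10xxxxxx ✓), payload 000110.
Concatenate: 1011010000000110 = 0xB406 (16 bits → U+B406).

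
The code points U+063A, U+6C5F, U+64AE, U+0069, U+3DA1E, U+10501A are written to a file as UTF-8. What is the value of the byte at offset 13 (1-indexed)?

1-indexed offset 13 is 0-indexed offset 12.
U+063A → 2-byte form D8 BA at offsets 0–1.
U+6C5F → 3-byte form E6 B1 9F at offsets 2–4.
U+64AE → 3-byte form E6 92 AE at offsets 5–7.
U+0069 → 1-byte form 69 at offsets 8–8.
U+3DA1E → 4-byte form F0 BD A8 9E at offsets 9–12.
Offset 12 falls in char 5's range; it's byte 4 of F0 BD A8 9E = 0x9E.

0x9E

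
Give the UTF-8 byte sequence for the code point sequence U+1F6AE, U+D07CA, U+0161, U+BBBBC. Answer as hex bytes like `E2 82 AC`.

F0 9F 9A AE F3 90 9F 8A C5 A1 F2 BB AE BC

U+1F6AE: 4-byte form → F0 9F 9A AE.
U+D07CA: 4-byte form → F3 90 9F 8A.
U+0161: 2-byte form → C5 A1.
U+BBBBC: 4-byte form → F2 BB AE BC.
Concatenated (14 bytes): F0 9F 9A AE F3 90 9F 8A C5 A1 F2 BB AE BC.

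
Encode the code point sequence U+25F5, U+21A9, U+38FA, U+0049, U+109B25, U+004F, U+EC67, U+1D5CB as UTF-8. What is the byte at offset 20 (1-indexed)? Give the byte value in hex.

1-indexed offset 20 is 0-indexed offset 19.
U+25F5 → 3-byte form E2 97 B5 at offsets 0–2.
U+21A9 → 3-byte form E2 86 A9 at offsets 3–5.
U+38FA → 3-byte form E3 A3 BA at offsets 6–8.
U+0049 → 1-byte form 49 at offsets 9–9.
U+109B25 → 4-byte form F4 89 AC A5 at offsets 10–13.
U+004F → 1-byte form 4F at offsets 14–14.
U+EC67 → 3-byte form EE B1 A7 at offsets 15–17.
U+1D5CB → 4-byte form F0 9D 97 8B at offsets 18–21.
Offset 19 falls in char 8's range; it's byte 2 of F0 9D 97 8B = 0x9D.

0x9D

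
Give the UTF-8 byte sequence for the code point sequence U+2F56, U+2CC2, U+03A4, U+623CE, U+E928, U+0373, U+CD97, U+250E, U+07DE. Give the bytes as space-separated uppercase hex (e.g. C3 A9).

U+2F56: 3-byte form → E2 BD 96.
U+2CC2: 3-byte form → E2 B3 82.
U+03A4: 2-byte form → CE A4.
U+623CE: 4-byte form → F1 A2 8F 8E.
U+E928: 3-byte form → EE A4 A8.
U+0373: 2-byte form → CD B3.
U+CD97: 3-byte form → EC B6 97.
U+250E: 3-byte form → E2 94 8E.
U+07DE: 2-byte form → DF 9E.
Concatenated (25 bytes): E2 BD 96 E2 B3 82 CE A4 F1 A2 8F 8E EE A4 A8 CD B3 EC B6 97 E2 94 8E DF 9E.

E2 BD 96 E2 B3 82 CE A4 F1 A2 8F 8E EE A4 A8 CD B3 EC B6 97 E2 94 8E DF 9E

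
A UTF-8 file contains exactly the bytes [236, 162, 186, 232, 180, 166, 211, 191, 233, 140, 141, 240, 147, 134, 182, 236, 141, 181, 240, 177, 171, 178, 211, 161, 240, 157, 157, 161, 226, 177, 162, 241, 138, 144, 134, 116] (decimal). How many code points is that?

Byte at offset 0: 0xEC = 11101100 → 3-byte char (#1). Advance 3.
Byte at offset 3: 0xE8 = 11101000 → 3-byte char (#2). Advance 3.
Byte at offset 6: 0xD3 = 11010011 → 2-byte char (#3). Advance 2.
Byte at offset 8: 0xE9 = 11101001 → 3-byte char (#4). Advance 3.
Byte at offset 11: 0xF0 = 11110000 → 4-byte char (#5). Advance 4.
Byte at offset 15: 0xEC = 11101100 → 3-byte char (#6). Advance 3.
Byte at offset 18: 0xF0 = 11110000 → 4-byte char (#7). Advance 4.
Byte at offset 22: 0xD3 = 11010011 → 2-byte char (#8). Advance 2.
Byte at offset 24: 0xF0 = 11110000 → 4-byte char (#9). Advance 4.
Byte at offset 28: 0xE2 = 11100010 → 3-byte char (#10). Advance 3.
Byte at offset 31: 0xF1 = 11110001 → 4-byte char (#11). Advance 4.
Byte at offset 35: 0x74 = 01110100 → 1-byte char (#12). Advance 1.
Reached end at offset 36 after 12 code points.

12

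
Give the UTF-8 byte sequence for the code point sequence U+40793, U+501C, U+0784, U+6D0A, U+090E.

F1 80 9E 93 E5 80 9C DE 84 E6 B4 8A E0 A4 8E

U+40793: 4-byte form → F1 80 9E 93.
U+501C: 3-byte form → E5 80 9C.
U+0784: 2-byte form → DE 84.
U+6D0A: 3-byte form → E6 B4 8A.
U+090E: 3-byte form → E0 A4 8E.
Concatenated (15 bytes): F1 80 9E 93 E5 80 9C DE 84 E6 B4 8A E0 A4 8E.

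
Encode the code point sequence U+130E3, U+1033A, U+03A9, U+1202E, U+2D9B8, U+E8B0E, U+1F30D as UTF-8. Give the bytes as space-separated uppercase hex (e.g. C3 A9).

F0 93 83 A3 F0 90 8C BA CE A9 F0 92 80 AE F0 AD A6 B8 F3 A8 AC 8E F0 9F 8C 8D

U+130E3: 4-byte form → F0 93 83 A3.
U+1033A: 4-byte form → F0 90 8C BA.
U+03A9: 2-byte form → CE A9.
U+1202E: 4-byte form → F0 92 80 AE.
U+2D9B8: 4-byte form → F0 AD A6 B8.
U+E8B0E: 4-byte form → F3 A8 AC 8E.
U+1F30D: 4-byte form → F0 9F 8C 8D.
Concatenated (26 bytes): F0 93 83 A3 F0 90 8C BA CE A9 F0 92 80 AE F0 AD A6 B8 F3 A8 AC 8E F0 9F 8C 8D.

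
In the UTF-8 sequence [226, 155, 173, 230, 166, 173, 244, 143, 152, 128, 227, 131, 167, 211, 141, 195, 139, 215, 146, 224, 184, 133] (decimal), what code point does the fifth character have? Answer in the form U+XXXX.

Offset 0: leading byte 0xE2 = 11100010 → 3-byte char #1 = E2 9B AD.
Offset 3: leading byte 0xE6 = 11100110 → 3-byte char #2 = E6 A6 AD.
Offset 6: leading byte 0xF4 = 11110100 → 4-byte char #3 = F4 8F 98 80.
Offset 10: leading byte 0xE3 = 11100011 → 3-byte char #4 = E3 83 A7.
Offset 13: leading byte 0xD3 = 11010011 → 2-byte char #5 = D3 8D.
Leading byte 0xD3 = 11010011 matches 110xxxxx → 2-byte sequence.
Byte 1: 0xD3 = 11010011, payload 10011 (5 bits).
Byte 2: 0x8D = 10001101 (10xxxxxx ✓), payload 001101.
Concatenate: 10011001101 = 0x4CD (11 bits → U+04CD).

U+04CD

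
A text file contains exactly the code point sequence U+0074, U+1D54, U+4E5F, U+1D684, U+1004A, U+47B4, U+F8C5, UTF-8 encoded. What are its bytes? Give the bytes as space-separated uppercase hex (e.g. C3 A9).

74 E1 B5 94 E4 B9 9F F0 9D 9A 84 F0 90 81 8A E4 9E B4 EF A3 85

U+0074: 1-byte form → 74.
U+1D54: 3-byte form → E1 B5 94.
U+4E5F: 3-byte form → E4 B9 9F.
U+1D684: 4-byte form → F0 9D 9A 84.
U+1004A: 4-byte form → F0 90 81 8A.
U+47B4: 3-byte form → E4 9E B4.
U+F8C5: 3-byte form → EF A3 85.
Concatenated (21 bytes): 74 E1 B5 94 E4 B9 9F F0 9D 9A 84 F0 90 81 8A E4 9E B4 EF A3 85.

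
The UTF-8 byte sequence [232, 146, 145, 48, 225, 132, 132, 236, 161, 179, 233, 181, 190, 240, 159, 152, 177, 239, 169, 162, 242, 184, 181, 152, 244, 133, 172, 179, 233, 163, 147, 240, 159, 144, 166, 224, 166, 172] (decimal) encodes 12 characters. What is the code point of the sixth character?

Offset 0: leading byte 0xE8 = 11101000 → 3-byte char #1 = E8 92 91.
Offset 3: leading byte 0x30 = 00110000 → 1-byte char #2 = 30.
Offset 4: leading byte 0xE1 = 11100001 → 3-byte char #3 = E1 84 84.
Offset 7: leading byte 0xEC = 11101100 → 3-byte char #4 = EC A1 B3.
Offset 10: leading byte 0xE9 = 11101001 → 3-byte char #5 = E9 B5 BE.
Offset 13: leading byte 0xF0 = 11110000 → 4-byte char #6 = F0 9F 98 B1.
Leading byte 0xF0 = 11110000 matches 11110xxx → 4-byte sequence.
Byte 1: 0xF0 = 11110000, payload 000 (3 bits).
Byte 2: 0x9F = 10011111 (10xxxxxx ✓), payload 011111.
Byte 3: 0x98 = 10011000 (10xxxxxx ✓), payload 011000.
Byte 4: 0xB1 = 10110001 (10xxxxxx ✓), payload 110001.
Concatenate: 000011111011000110001 = 0x1F631 (21 bits → U+1F631).

U+1F631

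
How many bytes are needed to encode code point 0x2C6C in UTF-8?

U+2C6C = 0x2C6C. UTF-8 uses 1 byte below 0x80, 2 below 0x800, 3 below 0x10000, 4 up to 0x10FFFF. 0x2C6C is in U+0800–U+FFFF → 3 bytes.

3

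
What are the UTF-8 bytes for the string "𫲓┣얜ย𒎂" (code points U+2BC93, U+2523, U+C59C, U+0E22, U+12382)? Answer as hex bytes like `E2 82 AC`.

U+2BC93: 4-byte form → F0 AB B2 93.
U+2523: 3-byte form → E2 94 A3.
U+C59C: 3-byte form → EC 96 9C.
U+0E22: 3-byte form → E0 B8 A2.
U+12382: 4-byte form → F0 92 8E 82.
Concatenated (17 bytes): F0 AB B2 93 E2 94 A3 EC 96 9C E0 B8 A2 F0 92 8E 82.

F0 AB B2 93 E2 94 A3 EC 96 9C E0 B8 A2 F0 92 8E 82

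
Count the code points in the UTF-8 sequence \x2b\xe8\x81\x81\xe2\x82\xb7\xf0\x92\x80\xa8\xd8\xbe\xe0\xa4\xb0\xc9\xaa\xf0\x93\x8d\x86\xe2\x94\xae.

9

Byte at offset 0: 0x2B = 00101011 → 1-byte char (#1). Advance 1.
Byte at offset 1: 0xE8 = 11101000 → 3-byte char (#2). Advance 3.
Byte at offset 4: 0xE2 = 11100010 → 3-byte char (#3). Advance 3.
Byte at offset 7: 0xF0 = 11110000 → 4-byte char (#4). Advance 4.
Byte at offset 11: 0xD8 = 11011000 → 2-byte char (#5). Advance 2.
Byte at offset 13: 0xE0 = 11100000 → 3-byte char (#6). Advance 3.
Byte at offset 16: 0xC9 = 11001001 → 2-byte char (#7). Advance 2.
Byte at offset 18: 0xF0 = 11110000 → 4-byte char (#8). Advance 4.
Byte at offset 22: 0xE2 = 11100010 → 3-byte char (#9). Advance 3.
Reached end at offset 25 after 9 code points.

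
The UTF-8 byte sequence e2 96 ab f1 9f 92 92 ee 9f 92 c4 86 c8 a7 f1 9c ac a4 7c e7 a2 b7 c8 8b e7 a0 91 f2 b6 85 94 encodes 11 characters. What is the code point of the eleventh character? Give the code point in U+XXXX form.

Offset 0: leading byte 0xE2 = 11100010 → 3-byte char #1 = E2 96 AB.
Offset 3: leading byte 0xF1 = 11110001 → 4-byte char #2 = F1 9F 92 92.
Offset 7: leading byte 0xEE = 11101110 → 3-byte char #3 = EE 9F 92.
Offset 10: leading byte 0xC4 = 11000100 → 2-byte char #4 = C4 86.
Offset 12: leading byte 0xC8 = 11001000 → 2-byte char #5 = C8 A7.
Offset 14: leading byte 0xF1 = 11110001 → 4-byte char #6 = F1 9C AC A4.
Offset 18: leading byte 0x7C = 01111100 → 1-byte char #7 = 7C.
Offset 19: leading byte 0xE7 = 11100111 → 3-byte char #8 = E7 A2 B7.
Offset 22: leading byte 0xC8 = 11001000 → 2-byte char #9 = C8 8B.
Offset 24: leading byte 0xE7 = 11100111 → 3-byte char #10 = E7 A0 91.
Offset 27: leading byte 0xF2 = 11110010 → 4-byte char #11 = F2 B6 85 94.
Leading byte 0xF2 = 11110010 matches 11110xxx → 4-byte sequence.
Byte 1: 0xF2 = 11110010, payload 010 (3 bits).
Byte 2: 0xB6 = 10110110 (10xxxxxx ✓), payload 110110.
Byte 3: 0x85 = 10000101 (10xxxxxx ✓), payload 000101.
Byte 4: 0x94 = 10010100 (10xxxxxx ✓), payload 010100.
Concatenate: 010110110000101010100 = 0xB6154 (21 bits → U+B6154).

U+B6154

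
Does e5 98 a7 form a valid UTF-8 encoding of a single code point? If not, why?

Leading byte 0xE5 = 11100101 → 3-byte form.
Continuation bytes 0x98=10011000, 0xA7=10100111 all match 10xxxxxx.
Decoded value 0x5627 is ≥ 0x800 (shortest form) and not a surrogate.

valid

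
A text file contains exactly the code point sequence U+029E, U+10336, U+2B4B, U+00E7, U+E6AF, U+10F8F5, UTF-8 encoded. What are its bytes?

CA 9E F0 90 8C B6 E2 AD 8B C3 A7 EE 9A AF F4 8F A3 B5

U+029E: 2-byte form → CA 9E.
U+10336: 4-byte form → F0 90 8C B6.
U+2B4B: 3-byte form → E2 AD 8B.
U+00E7: 2-byte form → C3 A7.
U+E6AF: 3-byte form → EE 9A AF.
U+10F8F5: 4-byte form → F4 8F A3 B5.
Concatenated (18 bytes): CA 9E F0 90 8C B6 E2 AD 8B C3 A7 EE 9A AF F4 8F A3 B5.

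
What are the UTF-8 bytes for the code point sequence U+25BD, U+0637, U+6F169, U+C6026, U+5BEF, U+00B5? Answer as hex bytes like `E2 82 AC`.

E2 96 BD D8 B7 F1 AF 85 A9 F3 86 80 A6 E5 AF AF C2 B5

U+25BD: 3-byte form → E2 96 BD.
U+0637: 2-byte form → D8 B7.
U+6F169: 4-byte form → F1 AF 85 A9.
U+C6026: 4-byte form → F3 86 80 A6.
U+5BEF: 3-byte form → E5 AF AF.
U+00B5: 2-byte form → C2 B5.
Concatenated (18 bytes): E2 96 BD D8 B7 F1 AF 85 A9 F3 86 80 A6 E5 AF AF C2 B5.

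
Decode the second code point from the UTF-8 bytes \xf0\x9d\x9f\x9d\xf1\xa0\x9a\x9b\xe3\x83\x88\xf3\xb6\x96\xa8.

Offset 0: leading byte 0xF0 = 11110000 → 4-byte char #1 = F0 9D 9F 9D.
Offset 4: leading byte 0xF1 = 11110001 → 4-byte char #2 = F1 A0 9A 9B.
Leading byte 0xF1 = 11110001 matches 11110xxx → 4-byte sequence.
Byte 1: 0xF1 = 11110001, payload 001 (3 bits).
Byte 2: 0xA0 = 10100000 (10xxxxxx ✓), payload 100000.
Byte 3: 0x9A = 10011010 (10xxxxxx ✓), payload 011010.
Byte 4: 0x9B = 10011011 (10xxxxxx ✓), payload 011011.
Concatenate: 001100000011010011011 = 0x6069B (21 bits → U+6069B).

U+6069B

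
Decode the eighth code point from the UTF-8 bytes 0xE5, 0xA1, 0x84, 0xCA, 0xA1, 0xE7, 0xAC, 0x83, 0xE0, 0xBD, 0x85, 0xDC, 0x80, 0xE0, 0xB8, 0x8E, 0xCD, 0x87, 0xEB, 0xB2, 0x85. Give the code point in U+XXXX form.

U+BC85

Offset 0: leading byte 0xE5 = 11100101 → 3-byte char #1 = E5 A1 84.
Offset 3: leading byte 0xCA = 11001010 → 2-byte char #2 = CA A1.
Offset 5: leading byte 0xE7 = 11100111 → 3-byte char #3 = E7 AC 83.
Offset 8: leading byte 0xE0 = 11100000 → 3-byte char #4 = E0 BD 85.
Offset 11: leading byte 0xDC = 11011100 → 2-byte char #5 = DC 80.
Offset 13: leading byte 0xE0 = 11100000 → 3-byte char #6 = E0 B8 8E.
Offset 16: leading byte 0xCD = 11001101 → 2-byte char #7 = CD 87.
Offset 18: leading byte 0xEB = 11101011 → 3-byte char #8 = EB B2 85.
Leading byte 0xEB = 11101011 matches 1110xxxx → 3-byte sequence.
Byte 1: 0xEB = 11101011, payload 1011 (4 bits).
Byte 2: 0xB2 = 10110010 (10xxxxxx ✓), payload 110010.
Byte 3: 0x85 = 10000101 (10xxxxxx ✓), payload 000101.
Concatenate: 1011110010000101 = 0xBC85 (16 bits → U+BC85).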